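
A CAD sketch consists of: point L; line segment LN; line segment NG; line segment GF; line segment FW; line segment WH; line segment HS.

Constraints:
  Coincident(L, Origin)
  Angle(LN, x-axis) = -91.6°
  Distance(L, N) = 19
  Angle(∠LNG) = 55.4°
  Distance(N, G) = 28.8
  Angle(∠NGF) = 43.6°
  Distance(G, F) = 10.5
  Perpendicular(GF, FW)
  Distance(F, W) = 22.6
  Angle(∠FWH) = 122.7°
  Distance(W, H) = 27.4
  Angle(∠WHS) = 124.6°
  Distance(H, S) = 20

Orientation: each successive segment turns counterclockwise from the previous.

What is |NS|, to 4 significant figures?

52.79

L is at the origin; LN runs at -91.6° with length 19.0, so N = (-0.5305, -18.99). ∠LNG = 55.4° gives NG at 33.00° from the x-axis; with |NG| = 28.8, G = (23.62, -3.307). ∠NGF = 43.6° gives GF at 169.4° from the x-axis; with |GF| = 10.5, F = (13.30, -1.375). GF ⟂ FW, so FW runs at -100.6°; with |FW| = 22.6, W = (9.145, -23.59). ∠FWH = 122.7° gives WH at -43.30° from the x-axis; with |WH| = 27.4, H = (29.09, -42.38). ∠WHS = 124.6° gives HS at 12.10° from the x-axis; with |HS| = 20.0, S = (48.64, -38.19). Then |NS| = |S − N| = 52.79.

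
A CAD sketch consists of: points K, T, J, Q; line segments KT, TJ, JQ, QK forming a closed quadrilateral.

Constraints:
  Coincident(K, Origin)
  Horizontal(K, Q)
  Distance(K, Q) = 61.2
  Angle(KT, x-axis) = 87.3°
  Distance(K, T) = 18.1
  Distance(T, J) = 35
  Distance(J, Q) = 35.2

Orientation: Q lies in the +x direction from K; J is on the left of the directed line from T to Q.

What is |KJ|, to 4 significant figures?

42.69

Checks: |TJ| = 35.00 ✓; |JQ| = 35.20 ✓.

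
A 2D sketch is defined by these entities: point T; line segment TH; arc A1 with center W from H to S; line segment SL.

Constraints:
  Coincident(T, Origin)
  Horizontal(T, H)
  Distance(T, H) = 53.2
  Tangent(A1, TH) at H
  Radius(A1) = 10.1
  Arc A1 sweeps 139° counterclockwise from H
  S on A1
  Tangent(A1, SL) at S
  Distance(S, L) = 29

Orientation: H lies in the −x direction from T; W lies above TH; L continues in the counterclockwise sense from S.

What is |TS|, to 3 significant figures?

49.8

T is at the origin; TH is horizontal with |TH| = 53.2 and H on the −x side, so H = (-53.2, 0.00). Tangency of A1 to TH means the radius WH is perpendicular to TH, so W = H + (0, 10.1) = (-53.2, 10.1). On A1, H sits at bearing -90° from W; a 139° counterclockwise sweep puts S at bearing 49°, so S = W + 10.1·(cos 49°, sin 49°) = (-46.6, 17.7). Then |TS| = |S − T| = 49.8.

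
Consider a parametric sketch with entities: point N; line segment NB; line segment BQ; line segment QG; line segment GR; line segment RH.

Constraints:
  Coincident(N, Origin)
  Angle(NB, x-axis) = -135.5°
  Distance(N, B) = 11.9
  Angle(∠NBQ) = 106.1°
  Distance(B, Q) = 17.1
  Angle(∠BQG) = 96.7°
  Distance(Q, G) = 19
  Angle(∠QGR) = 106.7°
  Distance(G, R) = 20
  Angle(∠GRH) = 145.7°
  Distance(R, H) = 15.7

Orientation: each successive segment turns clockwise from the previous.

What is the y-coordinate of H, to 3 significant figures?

5.34

N is at the origin; NB runs at -135.5° with length 11.9, so B = (-8.49, -8.34). ∠NBQ = 106.1° gives BQ at 151° from the x-axis; with |BQ| = 17.1, Q = (-23.4, 0.0536). ∠BQG = 96.7° gives QG at 67.3° from the x-axis; with |QG| = 19.0, G = (-16.1, 17.6). ∠QGR = 106.7° gives GR at -6.00° from the x-axis; with |GR| = 20.0, R = (3.84, 15.5). ∠GRH = 145.7° gives RH at -40.3° from the x-axis; with |RH| = 15.7, H = (15.8, 5.34). So H.y = 5.34.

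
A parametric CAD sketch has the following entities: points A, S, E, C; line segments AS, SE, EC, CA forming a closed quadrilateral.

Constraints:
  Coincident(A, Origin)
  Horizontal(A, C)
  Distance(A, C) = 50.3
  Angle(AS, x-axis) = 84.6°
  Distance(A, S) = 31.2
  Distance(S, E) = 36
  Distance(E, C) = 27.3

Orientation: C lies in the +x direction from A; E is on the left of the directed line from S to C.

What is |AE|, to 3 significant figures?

45.5

Checks: |SE| = 36.00 ✓; |EC| = 27.30 ✓.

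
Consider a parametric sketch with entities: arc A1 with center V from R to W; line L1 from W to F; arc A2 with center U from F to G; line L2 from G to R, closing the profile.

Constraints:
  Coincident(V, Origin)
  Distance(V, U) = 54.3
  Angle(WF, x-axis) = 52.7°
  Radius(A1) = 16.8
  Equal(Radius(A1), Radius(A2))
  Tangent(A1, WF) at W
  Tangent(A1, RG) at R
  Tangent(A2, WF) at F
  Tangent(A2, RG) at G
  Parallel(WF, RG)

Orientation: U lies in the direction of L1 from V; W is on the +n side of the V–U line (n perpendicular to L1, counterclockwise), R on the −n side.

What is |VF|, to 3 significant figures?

56.8

The slot axis is L1's direction at 52.7°, so u = (cos 52.7°, sin 52.7°) = (0.606, 0.795) and n = (−sin 52.7°, cos 52.7°) = (-0.795, 0.606). V is at the origin and U lies 54.3 along u from V, so U = 54.3·u = (32.9, 43.2). Tangency of A1 to both parallel lines with radius 16.8 puts W and R at V ± 16.8·n: W = (-13.4, 10.2), R = (13.4, -10.2). Equal radii place F and G the same way about U: F = U + 16.8·n = (19.5, 53.4), G = U − 16.8·n = (46.3, 33.0). Then |VF| = |F − V| = 56.8.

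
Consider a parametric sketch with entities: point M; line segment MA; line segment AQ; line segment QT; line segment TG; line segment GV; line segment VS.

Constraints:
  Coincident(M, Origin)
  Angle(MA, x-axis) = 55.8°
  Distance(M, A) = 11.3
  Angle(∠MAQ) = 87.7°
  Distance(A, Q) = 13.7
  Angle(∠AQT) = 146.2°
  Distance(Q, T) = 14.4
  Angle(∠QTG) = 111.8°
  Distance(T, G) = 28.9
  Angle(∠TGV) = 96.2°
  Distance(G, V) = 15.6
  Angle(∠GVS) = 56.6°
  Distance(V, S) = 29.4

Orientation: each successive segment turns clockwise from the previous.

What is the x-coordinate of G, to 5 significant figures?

0.57373

∠AQT = 146.2° gives QT at -70.300° from the x-axis; with |QT| = 14.4, T = (22.219, -12.360). ∠QTG = 111.8° gives TG at -138.50° from the x-axis; with |TG| = 28.9, G = (0.57373, -31.510). So G.x = 0.57373.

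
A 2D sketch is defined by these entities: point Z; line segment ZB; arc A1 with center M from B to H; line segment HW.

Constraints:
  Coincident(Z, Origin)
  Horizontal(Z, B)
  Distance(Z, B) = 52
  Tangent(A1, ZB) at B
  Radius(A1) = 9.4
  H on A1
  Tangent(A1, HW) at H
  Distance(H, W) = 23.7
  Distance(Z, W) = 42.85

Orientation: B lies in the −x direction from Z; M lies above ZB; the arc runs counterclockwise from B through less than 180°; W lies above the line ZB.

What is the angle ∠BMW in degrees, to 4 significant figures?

133.2°

Z is at the origin; ZB is horizontal with |ZB| = 52.0 and B on the −x side, so B = (-52.00, 0.000). Since A1 is tangent to ZB there, MB ⟂ ZB, so M = B + (0, 9.4) = (-52.00, 9.400). Since MH ⟂ HW (tangency), |MW| = √(9.4² + 23.7²) = 25.50 regardless of where H sits on A1. So W lies on both circle(Z, 42.85) and circle(M, 25.50); the above-ZB intersection is W = (-33.40, 26.84). H is the foot of the tangent from W: H = (-43.49, 5.397).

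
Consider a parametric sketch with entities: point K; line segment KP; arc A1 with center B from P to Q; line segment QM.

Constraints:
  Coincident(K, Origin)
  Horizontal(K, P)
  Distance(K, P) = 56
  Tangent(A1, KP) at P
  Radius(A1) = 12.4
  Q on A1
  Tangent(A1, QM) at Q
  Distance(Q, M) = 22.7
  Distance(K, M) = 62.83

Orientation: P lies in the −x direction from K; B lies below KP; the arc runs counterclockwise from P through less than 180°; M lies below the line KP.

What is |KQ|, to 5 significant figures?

68.478

K is at the origin; KP is horizontal with |KP| = 56.0 and P on the −x side, so P = (-56.000, 0.0000). The tangent condition forces BP to be normal to KP, so B = P + (0, -12.4) = (-56.000, -12.400). Since BQ ⟂ QM (tangency), |BM| = √(12.4² + 22.7²) = 25.866 regardless of where Q sits on A1. So M lies on both circle(K, 62.83) and circle(B, 25.866); the below-KP intersection is M = (-50.313, -37.633). Q is the foot of the tangent from M: Q = (-65.309, -20.592).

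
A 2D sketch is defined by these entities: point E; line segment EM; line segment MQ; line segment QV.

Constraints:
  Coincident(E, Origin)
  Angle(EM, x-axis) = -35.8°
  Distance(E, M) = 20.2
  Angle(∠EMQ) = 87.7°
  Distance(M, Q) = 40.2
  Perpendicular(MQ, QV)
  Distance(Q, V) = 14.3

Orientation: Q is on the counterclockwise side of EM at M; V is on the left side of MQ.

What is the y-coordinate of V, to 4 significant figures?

29.60

∠EMQ = 87.7°, so MQ runs at -35.8° + (180° − 87.7°) = 56.50° from the x-axis; with |MQ| = 40.2, Q = M + 40.2·(cos 56.50°, sin 56.50°) = (38.57, 21.71). The perpendicularity gives QV at right angles to MQ; with |QV| = 14.3 on the left of MQ, V = Q + 14.3·(-0.8339, 0.5519) = (26.65, 29.60). So V.y = 29.60.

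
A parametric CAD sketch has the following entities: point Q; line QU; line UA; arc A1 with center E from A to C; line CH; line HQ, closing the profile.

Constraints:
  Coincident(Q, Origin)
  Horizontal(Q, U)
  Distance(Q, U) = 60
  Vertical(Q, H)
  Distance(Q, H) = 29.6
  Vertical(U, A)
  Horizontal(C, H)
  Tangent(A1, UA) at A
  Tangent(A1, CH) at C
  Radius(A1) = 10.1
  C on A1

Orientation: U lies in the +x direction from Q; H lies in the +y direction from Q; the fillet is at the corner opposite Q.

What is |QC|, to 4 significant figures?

58.02

Q is at the origin; QU is horizontal with |QU| = 60.0 and U on the +x side, so U = (60.00, 0.000). QH is vertical with |QH| = 29.6 and H on the +y side, so H = (0.000, 29.60). The virtual corner opposite Q is at (60.00, 29.60). A1 meets UA tangentially, so EA is at right angles to UA and A1 meets CH tangentially, so EC is at right angles to CH, with radius 10.1, so the center E sits 10.1 in from both sides at E = (49.90, 19.50). That places the tangent points at A = (60.00, 19.50) on UA and C = (49.90, 29.60) on CH. Then |QC| = |C − Q| = 58.02.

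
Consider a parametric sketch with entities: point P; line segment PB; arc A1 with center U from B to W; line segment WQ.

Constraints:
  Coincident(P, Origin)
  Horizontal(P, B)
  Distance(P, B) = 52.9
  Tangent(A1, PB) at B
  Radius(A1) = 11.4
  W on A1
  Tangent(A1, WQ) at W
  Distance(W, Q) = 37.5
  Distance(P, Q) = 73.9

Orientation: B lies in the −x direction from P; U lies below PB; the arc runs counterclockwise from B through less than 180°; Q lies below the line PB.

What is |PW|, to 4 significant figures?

65.50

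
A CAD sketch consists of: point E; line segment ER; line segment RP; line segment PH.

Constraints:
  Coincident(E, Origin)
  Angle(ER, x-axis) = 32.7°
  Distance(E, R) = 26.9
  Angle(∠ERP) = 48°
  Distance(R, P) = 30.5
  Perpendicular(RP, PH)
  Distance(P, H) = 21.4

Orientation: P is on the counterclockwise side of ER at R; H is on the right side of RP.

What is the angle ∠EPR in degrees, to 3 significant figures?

58.0°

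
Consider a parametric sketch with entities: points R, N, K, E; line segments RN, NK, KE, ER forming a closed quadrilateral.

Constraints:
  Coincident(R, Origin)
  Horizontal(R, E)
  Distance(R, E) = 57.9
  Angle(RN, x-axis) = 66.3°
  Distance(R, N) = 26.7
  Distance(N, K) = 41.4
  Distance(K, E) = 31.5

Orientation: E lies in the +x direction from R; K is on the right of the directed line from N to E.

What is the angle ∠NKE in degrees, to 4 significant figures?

92.56°

Checks: |NK| = 41.40 ✓; |KE| = 31.50 ✓.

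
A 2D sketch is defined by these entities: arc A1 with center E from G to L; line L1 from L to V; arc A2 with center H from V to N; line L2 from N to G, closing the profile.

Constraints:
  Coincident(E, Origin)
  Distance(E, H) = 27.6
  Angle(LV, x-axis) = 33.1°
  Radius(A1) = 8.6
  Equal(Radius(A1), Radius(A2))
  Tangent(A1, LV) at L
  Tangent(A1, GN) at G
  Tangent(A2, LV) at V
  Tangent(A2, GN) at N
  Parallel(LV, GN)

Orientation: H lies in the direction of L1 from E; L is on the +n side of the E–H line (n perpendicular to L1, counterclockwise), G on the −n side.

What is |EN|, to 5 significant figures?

28.909

The slot axis is L1's direction at 33.1°, so u = (cos 33.1°, sin 33.1°) = (0.83772, 0.54610) and n = (−sin 33.1°, cos 33.1°) = (-0.54610, 0.83772). E is at the origin and H lies 27.6 along u from E, so H = 27.6·u = (23.121, 15.072). Tangency of A1 to both parallel lines with radius 8.6 puts L and G at E ± 8.6·n: L = (-4.6965, 7.2044), G = (4.6965, -7.2044). Equal radii place V and N the same way about H: V = H + 8.6·n = (18.425, 22.277), N = H − 8.6·n = (27.818, 7.8680). Then |EN| = |N − E| = 28.909.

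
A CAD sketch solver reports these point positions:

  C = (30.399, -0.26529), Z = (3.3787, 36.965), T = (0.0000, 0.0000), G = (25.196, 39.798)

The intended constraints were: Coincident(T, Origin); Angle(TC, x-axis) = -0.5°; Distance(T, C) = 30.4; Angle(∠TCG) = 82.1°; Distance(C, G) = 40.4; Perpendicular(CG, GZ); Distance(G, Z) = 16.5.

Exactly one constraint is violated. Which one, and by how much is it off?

Distance(G, Z) = 16.5 — off by 5.50.

T = (0.00, 0.00) ✓; TC at -0.5000° ✓; |TC| = 30.40 ✓; ∠TCG = 82.10° ✓; |CG| = 40.40 ✓; ∠(CG, GZ) = 90.00° ✓; |GZ| = 22.00 ✗.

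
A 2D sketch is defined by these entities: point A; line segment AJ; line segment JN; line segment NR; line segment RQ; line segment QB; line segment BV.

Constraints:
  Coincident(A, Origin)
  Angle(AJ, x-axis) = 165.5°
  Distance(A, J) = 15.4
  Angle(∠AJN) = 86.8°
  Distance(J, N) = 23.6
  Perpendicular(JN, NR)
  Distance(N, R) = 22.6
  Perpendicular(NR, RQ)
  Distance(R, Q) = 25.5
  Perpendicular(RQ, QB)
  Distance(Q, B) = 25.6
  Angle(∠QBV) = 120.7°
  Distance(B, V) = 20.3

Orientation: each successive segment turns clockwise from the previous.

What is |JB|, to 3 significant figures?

3.55

The perpendicularity gives RQ at right angles to NR, so RQ runs at -108°; with |RQ| = 25.5, Q = (6.04, -4.83). The perpendicularity gives QB at right angles to RQ, so QB runs at 162°; with |QB| = 25.6, B = (-18.3, 2.96). Then |JB| = |B − J| = 3.55.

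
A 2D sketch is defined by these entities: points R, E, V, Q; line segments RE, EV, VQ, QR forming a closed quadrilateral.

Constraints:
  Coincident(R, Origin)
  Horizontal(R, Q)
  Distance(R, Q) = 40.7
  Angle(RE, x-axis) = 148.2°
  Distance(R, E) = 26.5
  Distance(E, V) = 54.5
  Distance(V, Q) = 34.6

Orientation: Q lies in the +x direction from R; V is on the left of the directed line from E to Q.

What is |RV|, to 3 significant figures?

43.4

Checks: |EV| = 54.50 ✓; |VQ| = 34.60 ✓.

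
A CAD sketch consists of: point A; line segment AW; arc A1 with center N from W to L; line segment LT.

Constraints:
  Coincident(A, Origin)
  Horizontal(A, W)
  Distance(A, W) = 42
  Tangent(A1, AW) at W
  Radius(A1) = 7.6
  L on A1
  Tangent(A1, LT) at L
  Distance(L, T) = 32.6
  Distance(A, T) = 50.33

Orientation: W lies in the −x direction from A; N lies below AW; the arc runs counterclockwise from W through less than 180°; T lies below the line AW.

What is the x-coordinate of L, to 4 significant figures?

-48.47

Checks: ∠(NW, WA) = 90.00° ✓; |NL| = 7.600 ✓; ∠(NL, LT) = 90.00° ✓; |LT| = 32.60 ✓; |AT| = 50.33 ✓.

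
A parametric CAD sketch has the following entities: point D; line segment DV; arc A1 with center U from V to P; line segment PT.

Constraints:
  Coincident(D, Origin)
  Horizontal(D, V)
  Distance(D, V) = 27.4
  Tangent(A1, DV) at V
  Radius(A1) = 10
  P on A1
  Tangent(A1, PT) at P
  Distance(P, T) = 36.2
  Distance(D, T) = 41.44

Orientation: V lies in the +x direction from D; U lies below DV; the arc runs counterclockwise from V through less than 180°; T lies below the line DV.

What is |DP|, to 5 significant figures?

19.170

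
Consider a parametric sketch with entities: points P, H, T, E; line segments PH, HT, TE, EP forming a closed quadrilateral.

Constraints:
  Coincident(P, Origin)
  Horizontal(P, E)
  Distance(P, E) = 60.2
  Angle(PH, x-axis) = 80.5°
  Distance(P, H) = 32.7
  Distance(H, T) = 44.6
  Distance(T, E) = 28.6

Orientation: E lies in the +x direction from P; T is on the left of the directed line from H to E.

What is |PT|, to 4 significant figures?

56.30

P is at the origin; P and E share the same y with |PE| = 60.2 and E in +x, so E = (60.2, 0). PH runs at 80.5° with |PH| = 32.7, so H = (5.397, 32.25). T is determined by |HT| = 44.6 and |TE| = 28.6 together: it lies at the intersection of circle(H, 44.6) and circle(E, 28.6). With |HE| = 63.59, the foot of the radical line on HE is 41.00 from H and the perpendicular offset is √(44.6² − 41.00²) = 17.55. Taking the left-of-HE solution: T = (49.63, 26.58).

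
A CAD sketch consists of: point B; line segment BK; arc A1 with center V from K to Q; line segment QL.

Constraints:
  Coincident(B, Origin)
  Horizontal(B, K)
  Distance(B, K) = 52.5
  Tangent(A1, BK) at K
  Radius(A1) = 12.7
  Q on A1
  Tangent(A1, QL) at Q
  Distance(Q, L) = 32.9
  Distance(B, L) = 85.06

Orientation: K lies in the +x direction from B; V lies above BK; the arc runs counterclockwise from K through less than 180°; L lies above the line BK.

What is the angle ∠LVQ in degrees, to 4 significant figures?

68.89°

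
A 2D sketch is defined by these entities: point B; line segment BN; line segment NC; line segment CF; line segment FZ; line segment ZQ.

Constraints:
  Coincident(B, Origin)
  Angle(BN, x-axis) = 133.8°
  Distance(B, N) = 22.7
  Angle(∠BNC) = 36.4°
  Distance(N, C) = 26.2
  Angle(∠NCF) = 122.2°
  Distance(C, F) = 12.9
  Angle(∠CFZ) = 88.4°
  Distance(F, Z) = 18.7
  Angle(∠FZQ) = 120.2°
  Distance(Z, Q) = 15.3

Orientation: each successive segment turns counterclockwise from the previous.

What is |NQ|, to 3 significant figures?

13.5

B is at the origin; BN runs at 133.8° with length 22.7, so N = (-15.7, 16.4). ∠BNC = 36.4° gives NC at -82.6° from the x-axis; with |NC| = 26.2, C = (-12.3, -9.60). ∠NCF = 122.2° gives CF at -24.8° from the x-axis; with |CF| = 12.9, F = (-0.627, -15.0). ∠CFZ = 88.4° gives FZ at 66.8° from the x-axis; with |FZ| = 18.7, Z = (6.74, 2.18). ∠FZQ = 120.2° gives ZQ at 127° from the x-axis; with |ZQ| = 15.3, Q = (-2.38, 14.5). Then |NQ| = |Q − N| = 13.5.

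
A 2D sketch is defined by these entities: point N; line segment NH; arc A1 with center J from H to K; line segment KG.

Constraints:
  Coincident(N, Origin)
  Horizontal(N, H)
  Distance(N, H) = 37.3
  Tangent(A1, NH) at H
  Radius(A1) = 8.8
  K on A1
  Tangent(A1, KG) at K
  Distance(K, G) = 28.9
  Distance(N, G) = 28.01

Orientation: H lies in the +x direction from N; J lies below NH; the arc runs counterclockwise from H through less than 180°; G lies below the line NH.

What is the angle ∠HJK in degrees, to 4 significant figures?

50.06°

Checks: |JK| = 8.800 ✓; ∠(JK, KG) = 90.00° ✓; |KG| = 28.90 ✓; |NG| = 28.01 ✓.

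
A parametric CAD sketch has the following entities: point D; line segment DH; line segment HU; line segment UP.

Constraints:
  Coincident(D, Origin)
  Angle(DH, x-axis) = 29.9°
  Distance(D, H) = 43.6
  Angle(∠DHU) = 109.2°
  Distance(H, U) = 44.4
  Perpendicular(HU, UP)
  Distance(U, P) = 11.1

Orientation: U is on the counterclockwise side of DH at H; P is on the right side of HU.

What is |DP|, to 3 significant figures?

78.6

D is at the origin; DH runs at 29.9° with length 43.6, so H = 43.6·(cos 29.9°, sin 29.9°) = (37.8, 21.7). ∠DHU = 109.2°, so HU runs at 29.9° + (180° − 109.2°) = 101° from the x-axis; with |HU| = 44.4, U = H + 44.4·(cos 101°, sin 101°) = (29.6, 65.4). HU is perpendicular to UP; with |UP| = 11.1 on the right of HU, P = U + 11.1·(0.983, 0.186) = (40.5, 67.4). Then |DP| = |P − D| = 78.6.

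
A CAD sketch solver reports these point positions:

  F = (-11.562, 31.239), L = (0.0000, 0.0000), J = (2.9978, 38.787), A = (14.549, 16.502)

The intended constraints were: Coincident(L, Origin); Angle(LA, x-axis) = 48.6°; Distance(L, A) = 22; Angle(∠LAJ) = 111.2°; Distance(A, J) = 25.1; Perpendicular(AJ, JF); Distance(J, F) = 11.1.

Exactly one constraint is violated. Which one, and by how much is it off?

Distance(J, F) = 11.1 — off by 5.30.

L = (0.00, 0.00) ✓; LA at 48.60° ✓; |LA| = 22.00 ✓; ∠LAJ = 111.2° ✓; |AJ| = 25.10 ✓; ∠(AJ, JF) = 90.00° ✓; |JF| = 16.40 ✗.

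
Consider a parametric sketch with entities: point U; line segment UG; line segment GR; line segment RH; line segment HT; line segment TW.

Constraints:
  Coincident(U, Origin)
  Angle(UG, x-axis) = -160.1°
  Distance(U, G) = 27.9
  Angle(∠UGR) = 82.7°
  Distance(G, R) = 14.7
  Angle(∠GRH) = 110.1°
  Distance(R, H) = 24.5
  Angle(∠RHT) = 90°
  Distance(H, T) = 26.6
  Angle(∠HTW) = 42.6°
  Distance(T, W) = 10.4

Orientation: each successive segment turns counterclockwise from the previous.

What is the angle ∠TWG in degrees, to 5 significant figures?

145.46°

∠RHT = 90.0° gives HT at 97.100° from the x-axis; with |HT| = 26.6, T = (1.5096, 6.8533). ∠HTW = 42.6° gives TW at -125.50° from the x-axis; with |TW| = 10.4, W = (-4.5297, -1.6135). Then cos ∠TWG = WT·WG / (|WT||WG|), giving 145.46°.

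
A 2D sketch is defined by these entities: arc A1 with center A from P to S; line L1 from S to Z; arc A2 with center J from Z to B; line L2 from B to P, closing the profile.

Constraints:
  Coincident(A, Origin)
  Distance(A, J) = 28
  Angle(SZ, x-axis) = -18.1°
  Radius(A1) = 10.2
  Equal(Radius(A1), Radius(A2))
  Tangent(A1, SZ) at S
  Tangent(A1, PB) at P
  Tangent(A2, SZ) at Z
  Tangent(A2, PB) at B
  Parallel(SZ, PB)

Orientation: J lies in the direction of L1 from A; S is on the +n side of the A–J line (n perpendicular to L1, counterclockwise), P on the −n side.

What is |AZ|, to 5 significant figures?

29.800

The slot axis is L1's direction at -18.1°, so u = (cos -18.1°, sin -18.1°) = (0.95052, -0.31068) and n = (−sin -18.1°, cos -18.1°) = (0.31068, 0.95052). A is at the origin and J lies 28.0 along u from A, so J = 28.0·u = (26.614, -8.6989). Tangency of A1 to both parallel lines with radius 10.2 puts S and P at A ± 10.2·n: S = (3.1689, 9.6953), P = (-3.1689, -9.6953). Equal radii place Z and B the same way about J: Z = J + 10.2·n = (29.783, 0.99632), B = J − 10.2·n = (23.446, -18.394). Then |AZ| = |Z − A| = 29.800.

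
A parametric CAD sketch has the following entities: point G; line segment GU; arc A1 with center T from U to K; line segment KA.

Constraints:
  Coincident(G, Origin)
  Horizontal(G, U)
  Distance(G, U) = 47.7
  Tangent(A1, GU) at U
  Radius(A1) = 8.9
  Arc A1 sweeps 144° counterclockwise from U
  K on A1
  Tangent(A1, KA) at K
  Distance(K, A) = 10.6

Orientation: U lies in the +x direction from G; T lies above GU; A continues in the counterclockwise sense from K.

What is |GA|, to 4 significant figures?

49.66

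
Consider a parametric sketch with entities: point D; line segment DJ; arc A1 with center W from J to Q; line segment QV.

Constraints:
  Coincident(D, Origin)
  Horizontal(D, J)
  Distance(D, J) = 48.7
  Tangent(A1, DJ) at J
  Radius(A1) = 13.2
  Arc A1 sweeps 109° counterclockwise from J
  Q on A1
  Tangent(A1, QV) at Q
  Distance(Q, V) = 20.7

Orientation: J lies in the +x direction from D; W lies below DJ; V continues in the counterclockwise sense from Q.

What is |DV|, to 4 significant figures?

56.74

D is at the origin; DJ is horizontal with |DJ| = 48.7 and J on the +x side, so J = (48.70, 0.000). A1 meets DJ tangentially, so WJ is at right angles to DJ, so W = J + (0, -13.2) = (48.70, -13.20). On A1, J sits at bearing 90° from W; a 109° counterclockwise sweep puts Q at bearing 199°, so Q = W + 13.2·(cos 199°, sin 199°) = (36.22, -17.50). Since A1 is tangent to QV there, WQ ⟂ QV, so QV runs along (−sin 199°, cos 199°); with |QV| = 20.7, V = (42.96, -37.07). Then |DV| = |V − D| = 56.74.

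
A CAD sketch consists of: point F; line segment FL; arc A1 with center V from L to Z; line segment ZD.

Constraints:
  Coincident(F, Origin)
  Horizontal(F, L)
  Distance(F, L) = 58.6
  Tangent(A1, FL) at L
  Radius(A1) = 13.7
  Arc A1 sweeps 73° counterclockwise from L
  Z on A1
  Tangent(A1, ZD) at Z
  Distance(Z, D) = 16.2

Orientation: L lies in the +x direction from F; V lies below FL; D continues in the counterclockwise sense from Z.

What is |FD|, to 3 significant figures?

47.9

F is at the origin; F and L share the same y with |FL| = 58.6 and L on the +x side, so L = (58.6, 0.00). Since A1 is tangent to FL there, VL ⟂ FL, so V = L + (0, -13.7) = (58.6, -13.7). On A1, L sits at bearing 90° from V; a 73° counterclockwise sweep puts Z at bearing 163°, so Z = V + 13.7·(cos 163°, sin 163°) = (45.5, -9.69). Since A1 is tangent to ZD there, VZ ⟂ ZD, so ZD runs along (−sin 163°, cos 163°); with |ZD| = 16.2, D = (40.8, -25.2). Then |FD| = |D − F| = 47.9.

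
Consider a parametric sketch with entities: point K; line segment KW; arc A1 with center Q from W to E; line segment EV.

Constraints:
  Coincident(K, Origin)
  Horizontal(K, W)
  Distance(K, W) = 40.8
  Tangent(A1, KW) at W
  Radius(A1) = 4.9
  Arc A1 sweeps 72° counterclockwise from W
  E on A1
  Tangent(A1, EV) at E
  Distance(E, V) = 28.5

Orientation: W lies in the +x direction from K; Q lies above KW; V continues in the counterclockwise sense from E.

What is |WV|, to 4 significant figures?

33.33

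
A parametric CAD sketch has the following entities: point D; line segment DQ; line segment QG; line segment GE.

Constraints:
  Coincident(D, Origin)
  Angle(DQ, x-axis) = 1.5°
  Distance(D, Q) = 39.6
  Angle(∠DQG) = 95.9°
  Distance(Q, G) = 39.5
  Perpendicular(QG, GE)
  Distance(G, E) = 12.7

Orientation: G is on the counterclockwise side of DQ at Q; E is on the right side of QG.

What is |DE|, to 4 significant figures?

67.91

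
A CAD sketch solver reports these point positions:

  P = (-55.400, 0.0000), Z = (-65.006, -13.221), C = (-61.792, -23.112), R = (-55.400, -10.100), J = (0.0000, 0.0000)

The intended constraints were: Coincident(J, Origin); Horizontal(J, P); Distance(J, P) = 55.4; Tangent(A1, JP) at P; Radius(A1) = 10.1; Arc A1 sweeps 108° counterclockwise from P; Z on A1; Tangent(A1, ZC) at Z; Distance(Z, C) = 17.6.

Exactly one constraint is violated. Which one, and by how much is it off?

Distance(Z, C) = 17.6 — off by 7.20.

J = (0.00, 0.00) ✓; J.y = 0.00, P.y = 0.00 ✓; |JP| = 55.40 ✓; ∠(RP, PJ) = 90.00° ✓; |RP| = 10.10 ✓; bearing(R→Z) − bearing(R→P) = 108.0° ✓; |RZ| = 10.10 ✓; ∠(RZ, ZC) = 90.00° ✓; |ZC| = 10.40 ✗.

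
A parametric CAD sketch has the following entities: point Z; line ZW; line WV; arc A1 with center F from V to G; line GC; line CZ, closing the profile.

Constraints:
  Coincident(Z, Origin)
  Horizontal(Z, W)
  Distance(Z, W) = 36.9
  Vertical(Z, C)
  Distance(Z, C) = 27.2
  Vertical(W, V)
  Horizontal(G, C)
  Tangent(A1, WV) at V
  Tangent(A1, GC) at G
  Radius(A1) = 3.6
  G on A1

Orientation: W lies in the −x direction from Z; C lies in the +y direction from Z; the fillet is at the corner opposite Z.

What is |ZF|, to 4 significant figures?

40.81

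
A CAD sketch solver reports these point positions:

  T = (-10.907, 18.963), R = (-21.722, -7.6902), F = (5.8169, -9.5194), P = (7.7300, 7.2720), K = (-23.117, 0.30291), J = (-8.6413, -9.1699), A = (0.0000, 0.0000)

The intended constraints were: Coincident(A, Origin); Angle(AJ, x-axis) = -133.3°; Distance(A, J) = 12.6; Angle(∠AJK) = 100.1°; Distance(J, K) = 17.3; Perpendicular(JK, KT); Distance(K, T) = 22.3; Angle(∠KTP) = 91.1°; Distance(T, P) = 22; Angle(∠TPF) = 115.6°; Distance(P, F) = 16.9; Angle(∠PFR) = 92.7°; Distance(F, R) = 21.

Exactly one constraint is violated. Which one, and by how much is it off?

Distance(F, R) = 21 — off by 6.60.

A = (0.00, 0.00) ✓; AJ at -133.3° ✓; |AJ| = 12.60 ✓; ∠AJK = 100.1° ✓; |JK| = 17.30 ✓; ∠(JK, KT) = 90.00° ✓; |KT| = 22.30 ✓; ∠KTP = 91.10° ✓; |TP| = 22.00 ✓; ∠TPF = 115.6° ✓; |PF| = 16.90 ✓; ∠PFR = 92.70° ✓; |FR| = 27.60 ✗.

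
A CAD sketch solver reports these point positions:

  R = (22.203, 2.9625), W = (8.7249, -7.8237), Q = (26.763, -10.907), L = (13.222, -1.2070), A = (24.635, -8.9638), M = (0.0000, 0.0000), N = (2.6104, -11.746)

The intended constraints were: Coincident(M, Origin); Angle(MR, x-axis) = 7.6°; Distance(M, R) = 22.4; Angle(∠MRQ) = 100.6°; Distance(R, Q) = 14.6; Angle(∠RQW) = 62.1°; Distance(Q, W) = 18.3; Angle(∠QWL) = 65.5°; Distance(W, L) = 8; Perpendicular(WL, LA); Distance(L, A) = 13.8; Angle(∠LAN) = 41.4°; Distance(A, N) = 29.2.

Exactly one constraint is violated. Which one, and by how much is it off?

Distance(A, N) = 29.2 — off by 7.00.

M = (0.00, 0.00) ✓; MR at 7.600° ✓; |MR| = 22.40 ✓; ∠MRQ = 100.6° ✓; |RQ| = 14.60 ✓; ∠RQW = 62.10° ✓; |QW| = 18.30 ✓; ∠QWL = 65.50° ✓; |WL| = 8.000 ✓; ∠(WL, LA) = 90.00° ✓; |LA| = 13.80 ✓; ∠LAN = 41.40° ✓; |AN| = 22.20 ✗.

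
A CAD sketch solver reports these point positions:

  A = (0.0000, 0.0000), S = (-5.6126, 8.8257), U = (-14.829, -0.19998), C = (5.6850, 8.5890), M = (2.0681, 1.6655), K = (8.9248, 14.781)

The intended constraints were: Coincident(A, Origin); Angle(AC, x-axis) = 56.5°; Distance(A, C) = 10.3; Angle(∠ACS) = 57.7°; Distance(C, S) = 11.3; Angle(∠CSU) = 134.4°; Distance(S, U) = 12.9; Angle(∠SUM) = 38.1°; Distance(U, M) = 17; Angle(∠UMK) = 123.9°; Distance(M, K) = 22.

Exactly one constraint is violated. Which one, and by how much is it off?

Distance(M, K) = 22 — off by 7.20.

A = (0.00, 0.00) ✓; AC at 56.50° ✓; |AC| = 10.30 ✓; ∠ACS = 57.70° ✓; |CS| = 11.30 ✓; ∠CSU = 134.4° ✓; |SU| = 12.90 ✓; ∠SUM = 38.10° ✓; |UM| = 17.00 ✓; ∠UMK = 123.9° ✓; |MK| = 14.80 ✗.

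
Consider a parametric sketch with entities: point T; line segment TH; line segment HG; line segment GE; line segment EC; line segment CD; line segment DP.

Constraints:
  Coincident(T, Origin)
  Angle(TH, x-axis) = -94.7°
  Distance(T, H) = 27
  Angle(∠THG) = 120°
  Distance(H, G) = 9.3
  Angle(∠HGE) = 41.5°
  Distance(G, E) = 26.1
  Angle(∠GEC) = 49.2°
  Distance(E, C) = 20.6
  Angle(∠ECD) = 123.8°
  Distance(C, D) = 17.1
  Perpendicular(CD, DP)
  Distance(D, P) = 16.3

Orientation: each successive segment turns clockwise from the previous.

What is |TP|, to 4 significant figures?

34.92

∠ECD = 123.8° gives CD at -120.2° from the x-axis; with |CD| = 17.1, D = (0.09038, -40.19). The perpendicularity gives DP at right angles to CD, so DP runs at 149.8°; with |DP| = 16.3, P = (-14.00, -31.99). Then |TP| = |P − T| = 34.92.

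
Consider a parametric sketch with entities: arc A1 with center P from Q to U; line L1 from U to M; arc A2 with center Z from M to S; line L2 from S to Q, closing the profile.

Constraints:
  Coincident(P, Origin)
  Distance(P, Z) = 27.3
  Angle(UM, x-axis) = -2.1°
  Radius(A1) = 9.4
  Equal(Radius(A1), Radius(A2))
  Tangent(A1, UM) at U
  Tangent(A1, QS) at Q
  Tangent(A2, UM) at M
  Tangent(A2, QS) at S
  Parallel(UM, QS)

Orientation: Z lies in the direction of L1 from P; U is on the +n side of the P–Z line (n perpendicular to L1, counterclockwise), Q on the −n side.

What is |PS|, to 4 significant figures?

28.87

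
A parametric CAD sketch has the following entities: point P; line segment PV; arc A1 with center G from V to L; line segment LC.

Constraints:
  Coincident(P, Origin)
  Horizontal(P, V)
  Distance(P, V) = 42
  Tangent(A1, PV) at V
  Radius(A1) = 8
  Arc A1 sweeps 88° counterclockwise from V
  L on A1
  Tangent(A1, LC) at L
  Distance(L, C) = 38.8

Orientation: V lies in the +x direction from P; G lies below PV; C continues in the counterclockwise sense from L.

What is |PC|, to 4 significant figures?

56.82

P is at the origin; P and V share the same y with |PV| = 42.0 and V on the +x side, so V = (42.00, 0.000). The tangent condition forces GV to be normal to PV, so G = V + (0, -8) = (42.00, -8.000). On A1, V sits at bearing 90° from G; an 88° counterclockwise sweep puts L at bearing 178°, so L = G + 8.0·(cos 178°, sin 178°) = (34.00, -7.721). A1 meets LC tangentially, so GL is at right angles to LC, so LC runs along (−sin 178°, cos 178°); with |LC| = 38.8, C = (32.65, -46.50). Then |PC| = |C − P| = 56.82.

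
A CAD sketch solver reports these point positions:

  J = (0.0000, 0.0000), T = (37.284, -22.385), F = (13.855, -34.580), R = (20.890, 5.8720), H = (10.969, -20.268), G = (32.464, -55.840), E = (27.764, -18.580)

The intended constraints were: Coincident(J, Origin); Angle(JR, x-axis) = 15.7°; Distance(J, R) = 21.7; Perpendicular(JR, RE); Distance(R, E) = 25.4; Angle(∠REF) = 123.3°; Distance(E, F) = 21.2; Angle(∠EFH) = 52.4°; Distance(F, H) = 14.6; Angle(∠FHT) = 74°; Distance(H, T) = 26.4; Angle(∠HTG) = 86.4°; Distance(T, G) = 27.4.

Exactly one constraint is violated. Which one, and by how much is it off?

Distance(T, G) = 27.4 — off by 6.40.

J = (0.00, 0.00) ✓; JR at 15.70° ✓; |JR| = 21.70 ✓; ∠(JR, RE) = 90.00° ✓; |RE| = 25.40 ✓; ∠REF = 123.3° ✓; |EF| = 21.20 ✓; ∠EFH = 52.40° ✓; |FH| = 14.60 ✓; ∠FHT = 74.00° ✓; |HT| = 26.40 ✓; ∠HTG = 86.40° ✓; |TG| = 33.80 ✗.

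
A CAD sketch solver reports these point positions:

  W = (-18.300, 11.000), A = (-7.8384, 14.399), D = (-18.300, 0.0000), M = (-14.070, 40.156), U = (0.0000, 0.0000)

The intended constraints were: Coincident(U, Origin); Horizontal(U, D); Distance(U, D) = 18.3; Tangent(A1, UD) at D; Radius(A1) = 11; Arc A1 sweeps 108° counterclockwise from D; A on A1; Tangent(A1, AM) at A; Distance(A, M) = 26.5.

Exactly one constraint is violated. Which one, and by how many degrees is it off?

Tangent(A1, AM) at A — off by 4.40°.

U = (0.00, 0.00) ✓; U.y = 0.00, D.y = 0.00 ✓; |UD| = 18.30 ✓; ∠(WD, DU) = 90.00° ✓; |WD| = 11.00 ✓; bearing(W→A) − bearing(W→D) = 108.0° ✓; |WA| = 11.00 ✓; ∠(WA, AM) = 94.40° ✗; |AM| = 26.50 ✓.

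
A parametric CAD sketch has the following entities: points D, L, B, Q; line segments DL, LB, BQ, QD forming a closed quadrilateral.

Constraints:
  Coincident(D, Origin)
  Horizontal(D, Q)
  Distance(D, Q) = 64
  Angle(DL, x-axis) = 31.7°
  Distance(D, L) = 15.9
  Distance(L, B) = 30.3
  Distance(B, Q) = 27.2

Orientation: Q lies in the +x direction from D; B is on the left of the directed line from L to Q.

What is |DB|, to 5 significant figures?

45.820

Checks: |LB| = 30.30 ✓; |BQ| = 27.20 ✓.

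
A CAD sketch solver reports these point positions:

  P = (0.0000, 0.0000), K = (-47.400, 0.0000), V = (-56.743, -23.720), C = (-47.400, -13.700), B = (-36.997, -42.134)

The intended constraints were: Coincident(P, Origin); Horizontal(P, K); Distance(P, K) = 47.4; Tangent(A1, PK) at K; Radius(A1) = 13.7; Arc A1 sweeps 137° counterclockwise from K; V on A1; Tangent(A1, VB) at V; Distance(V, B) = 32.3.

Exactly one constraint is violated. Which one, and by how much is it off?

Distance(V, B) = 32.3 — off by 5.30.

P = (0.00, 0.00) ✓; P.y = 0.00, K.y = 0.00 ✓; |PK| = 47.40 ✓; ∠(CK, KP) = 90.00° ✓; |CK| = 13.70 ✓; bearing(C→V) − bearing(C→K) = 137.0° ✓; |CV| = 13.70 ✓; ∠(CV, VB) = 90.00° ✓; |VB| = 27.00 ✗.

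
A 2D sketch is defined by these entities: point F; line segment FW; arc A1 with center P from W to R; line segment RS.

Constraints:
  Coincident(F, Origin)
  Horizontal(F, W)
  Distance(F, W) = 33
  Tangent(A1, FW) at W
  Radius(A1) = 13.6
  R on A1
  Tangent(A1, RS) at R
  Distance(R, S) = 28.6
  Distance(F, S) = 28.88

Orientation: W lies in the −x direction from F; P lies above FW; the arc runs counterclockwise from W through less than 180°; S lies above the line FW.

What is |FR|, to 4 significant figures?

22.76

F is at the origin; F and W share the same y with |FW| = 33.0 and W on the −x side, so W = (-33.00, 0.000). A1 meets FW tangentially, so PW is at right angles to FW, so P = W + (0, 13.6) = (-33.00, 13.60). Since PR ⟂ RS (tangency), |PS| = √(13.6² + 28.6²) = 31.67 regardless of where R sits on A1. So S lies on both circle(F, 28.88) and circle(P, 31.67); the above-FW intersection is S = (-5.023, 28.44). R is the foot of the tangent from S: R = (-22.09, 5.487).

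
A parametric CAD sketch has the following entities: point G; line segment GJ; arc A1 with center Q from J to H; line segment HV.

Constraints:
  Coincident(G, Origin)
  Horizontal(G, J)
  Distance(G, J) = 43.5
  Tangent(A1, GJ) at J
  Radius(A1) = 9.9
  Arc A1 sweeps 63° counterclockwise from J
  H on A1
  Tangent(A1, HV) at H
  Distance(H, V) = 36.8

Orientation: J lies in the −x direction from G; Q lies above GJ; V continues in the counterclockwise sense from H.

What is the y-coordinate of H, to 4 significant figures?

5.405

G is at the origin; GJ is horizontal with |GJ| = 43.5 and J on the −x side, so J = (-43.50, 0.000). Tangency of A1 to GJ means the radius QJ is perpendicular to GJ, so Q = J + (0, 9.9) = (-43.50, 9.900). On A1, J sits at bearing -90° from Q; a 63° counterclockwise sweep puts H at bearing -27°, so H = Q + 9.9·(cos -27°, sin -27°) = (-34.68, 5.405). So H.y = 5.405.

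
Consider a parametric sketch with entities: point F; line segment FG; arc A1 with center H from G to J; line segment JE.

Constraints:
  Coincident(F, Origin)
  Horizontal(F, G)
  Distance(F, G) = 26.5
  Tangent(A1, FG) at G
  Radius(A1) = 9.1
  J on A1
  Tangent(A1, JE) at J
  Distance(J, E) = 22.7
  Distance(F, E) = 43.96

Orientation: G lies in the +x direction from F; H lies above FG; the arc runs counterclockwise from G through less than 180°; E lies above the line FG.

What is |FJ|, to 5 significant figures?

37.116

Checks: |HJ| = 9.100 ✓; ∠(HJ, JE) = 90.00° ✓; |JE| = 22.70 ✓; |FE| = 43.96 ✓.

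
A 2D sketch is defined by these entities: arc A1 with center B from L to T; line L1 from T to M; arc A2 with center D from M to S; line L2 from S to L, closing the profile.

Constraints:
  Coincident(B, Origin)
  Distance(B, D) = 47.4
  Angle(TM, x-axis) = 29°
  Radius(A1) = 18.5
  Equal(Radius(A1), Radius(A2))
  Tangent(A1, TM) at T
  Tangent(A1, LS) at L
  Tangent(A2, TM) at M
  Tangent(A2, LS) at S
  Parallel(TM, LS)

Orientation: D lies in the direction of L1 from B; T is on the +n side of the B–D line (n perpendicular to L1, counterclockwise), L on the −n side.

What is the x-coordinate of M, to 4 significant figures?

32.49

Tangency of A1 to both parallel lines with radius 18.5 puts T and L at B ± 18.5·n: T = (-8.969, 16.18), L = (8.969, -16.18). Equal radii place M and S the same way about D: M = D + 18.5·n = (32.49, 39.16), S = D − 18.5·n = (50.43, 6.800). So M.x = 32.49.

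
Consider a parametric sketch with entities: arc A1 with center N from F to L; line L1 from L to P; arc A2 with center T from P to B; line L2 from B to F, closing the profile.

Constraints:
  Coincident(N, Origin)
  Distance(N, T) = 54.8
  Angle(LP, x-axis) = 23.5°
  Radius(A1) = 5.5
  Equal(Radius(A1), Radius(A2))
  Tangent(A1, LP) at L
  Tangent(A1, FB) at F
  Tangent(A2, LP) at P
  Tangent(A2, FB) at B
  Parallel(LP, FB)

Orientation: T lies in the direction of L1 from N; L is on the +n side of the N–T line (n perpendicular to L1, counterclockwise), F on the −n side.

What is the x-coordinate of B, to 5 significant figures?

52.448

The slot axis is L1's direction at 23.5°, so u = (cos 23.5°, sin 23.5°) = (0.91706, 0.39875) and n = (−sin 23.5°, cos 23.5°) = (-0.39875, 0.91706). N is at the origin and T lies 54.8 along u from N, so T = 54.8·u = (50.255, 21.851). Tangency of A1 to both parallel lines with radius 5.5 puts L and F at N ± 5.5·n: L = (-2.1931, 5.0438), F = (2.1931, -5.0438). Equal radii place P and B the same way about T: P = T + 5.5·n = (48.062, 26.895), B = T − 5.5·n = (52.448, 16.808). So B.x = 52.448.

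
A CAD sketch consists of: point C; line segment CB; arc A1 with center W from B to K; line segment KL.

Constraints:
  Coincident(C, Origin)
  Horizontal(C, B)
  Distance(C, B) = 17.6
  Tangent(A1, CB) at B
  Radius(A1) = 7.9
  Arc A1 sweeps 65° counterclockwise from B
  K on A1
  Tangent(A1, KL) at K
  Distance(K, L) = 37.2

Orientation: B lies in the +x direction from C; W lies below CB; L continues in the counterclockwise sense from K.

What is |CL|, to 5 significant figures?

38.639

C is at the origin; C and B share the same y with |CB| = 17.6 and B on the +x side, so B = (17.600, 0.0000). Since A1 is tangent to CB there, WB ⟂ CB, so W = B + (0, -7.9) = (17.600, -7.9000). On A1, B sits at bearing 90° from W; a 65° counterclockwise sweep puts K at bearing 155°, so K = W + 7.9·(cos 155°, sin 155°) = (10.440, -4.5613). Tangency of A1 to KL means the radius WK is perpendicular to KL, so KL runs along (−sin 155°, cos 155°); with |KL| = 37.2, L = (-5.2812, -38.276). Then |CL| = |L − C| = 38.639.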